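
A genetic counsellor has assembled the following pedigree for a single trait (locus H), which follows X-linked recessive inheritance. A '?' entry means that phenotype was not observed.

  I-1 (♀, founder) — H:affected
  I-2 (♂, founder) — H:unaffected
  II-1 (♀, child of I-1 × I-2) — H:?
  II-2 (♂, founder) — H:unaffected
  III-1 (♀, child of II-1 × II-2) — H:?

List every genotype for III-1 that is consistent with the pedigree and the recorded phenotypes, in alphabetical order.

H/I-1 aff ·: X^hX^h
H/I-2 un ·: X^HY
H/II-1 ? I-1×I-2: X^HX^h
H/II-2 un ·: X^HY
H/III-1 ? II-1×II-2: X^HX^H|X^HX^h
⇒ H over [I-1,I-2,II-1,II-2,III-1]: 2 consistent

III-1 ∈ {X^HX^H, X^HX^h}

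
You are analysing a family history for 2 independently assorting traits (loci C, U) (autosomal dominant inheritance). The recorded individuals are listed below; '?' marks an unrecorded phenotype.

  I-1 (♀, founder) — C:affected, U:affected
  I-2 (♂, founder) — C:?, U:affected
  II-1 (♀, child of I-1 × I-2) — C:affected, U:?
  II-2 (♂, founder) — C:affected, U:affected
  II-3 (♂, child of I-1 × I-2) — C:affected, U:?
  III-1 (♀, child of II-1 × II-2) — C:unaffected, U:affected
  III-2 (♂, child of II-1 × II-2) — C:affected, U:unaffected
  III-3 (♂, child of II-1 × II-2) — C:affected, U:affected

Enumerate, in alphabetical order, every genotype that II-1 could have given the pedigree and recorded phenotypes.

C/I-1 aff ·: Cc|CC
C/I-2 ? ·: cc|Cc|CC
C/II-1 aff I-1×I-2: Cc
C/II-2 aff ·: Cc
C/II-3 aff I-1×I-2: Cc|CC
C/III-1 un II-1×II-2: cc
C/III-2 aff II-1×II-2: Cc|CC
C/III-3 aff II-1×II-2: Cc|CC
⇒ C over [I-1,I-2,II-1,II-2,II-3,III-1,III-2,III-3]: 32 consistent
U/I-1 aff ·: Uu|UU
U/I-2 aff ·: Uu|UU
U/II-1 ? I-1×I-2: uu|Uu
U/II-2 aff ·: Uu
U/II-3 ? I-1×I-2: uu|Uu|UU
U/III-1 aff II-1×II-2: Uu|UU
U/III-2 un II-1×II-2: uu
U/III-3 aff II-1×II-2: Uu|UU
⇒ U over [I-1,I-2,II-1,II-2,II-3,III-1,III-2,III-3]: 31 consistent

II-1 ∈ {Cc Uu, Cc uu}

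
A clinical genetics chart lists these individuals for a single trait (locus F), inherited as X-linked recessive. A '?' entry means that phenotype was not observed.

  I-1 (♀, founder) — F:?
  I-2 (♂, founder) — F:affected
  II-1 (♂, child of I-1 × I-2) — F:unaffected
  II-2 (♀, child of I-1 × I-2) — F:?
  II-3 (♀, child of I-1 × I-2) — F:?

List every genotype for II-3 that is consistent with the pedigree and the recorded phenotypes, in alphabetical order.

F/I-1 ? ·: X^FX^F|X^FX^f
F/I-2 aff ·: X^fY
F/II-1 un I-1×I-2: X^FY
F/II-2 ? I-1×I-2: X^FX^f|X^fX^f
F/II-3 ? I-1×I-2: X^FX^f|X^fX^f
⇒ F over [I-1,I-2,II-1,II-2,II-3]: 5 consistent

II-3 ∈ {X^FX^f, X^fX^f}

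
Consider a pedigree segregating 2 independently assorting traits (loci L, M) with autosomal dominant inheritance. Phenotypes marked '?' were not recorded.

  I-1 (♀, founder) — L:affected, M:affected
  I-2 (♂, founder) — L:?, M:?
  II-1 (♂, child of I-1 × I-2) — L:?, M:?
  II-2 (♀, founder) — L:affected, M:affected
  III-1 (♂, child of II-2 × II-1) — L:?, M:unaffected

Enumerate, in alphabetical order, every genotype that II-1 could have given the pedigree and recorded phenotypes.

II-1 ∈ {LL Mm, LL mm, Ll Mm, Ll mm, ll Mm, ll mm}

L/I-1 aff ·: Ll|LL
L/I-2 ? ·: ll|Ll|LL
L/II-1 ? I-1×I-2: ll|Ll|LL
L/II-2 aff ·: Ll|LL
L/III-1 ? II-2×II-1: ll|Ll|LL
⇒ L over [I-1,I-2,II-1,II-2,III-1]: 43 consistent
M/I-1 aff ·: Mm|MM
M/I-2 ? ·: mm|Mm|MM
M/II-1 ? I-1×I-2: mm|Mm
M/II-2 aff ·: Mm
M/III-1 un II-2×II-1: mm
⇒ M over [I-1,I-2,II-1,II-2,III-1]: 7 consistent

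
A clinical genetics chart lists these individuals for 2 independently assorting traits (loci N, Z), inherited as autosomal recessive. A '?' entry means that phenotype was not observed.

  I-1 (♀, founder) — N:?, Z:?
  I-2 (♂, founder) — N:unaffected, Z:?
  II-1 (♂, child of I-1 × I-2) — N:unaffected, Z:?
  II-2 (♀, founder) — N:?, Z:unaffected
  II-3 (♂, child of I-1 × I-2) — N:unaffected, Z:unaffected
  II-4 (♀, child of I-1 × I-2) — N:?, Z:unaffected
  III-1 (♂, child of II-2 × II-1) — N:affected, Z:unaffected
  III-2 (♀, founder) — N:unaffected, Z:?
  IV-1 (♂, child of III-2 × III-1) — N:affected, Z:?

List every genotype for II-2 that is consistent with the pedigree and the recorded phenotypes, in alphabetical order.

II-2 ∈ {Nn ZZ, Nn Zz, nn ZZ, nn Zz}

N/I-1 ? ·: NN|Nn|nn
N/I-2 un ·: NN|Nn
N/II-1 un I-1×I-2: Nn
N/II-2 ? ·: Nn|nn
N/II-3 un I-1×I-2: NN|Nn
N/II-4 ? I-1×I-2: NN|Nn|nn
N/III-1 aff II-2×II-1: nn
N/III-2 un ·: Nn
N/IV-1 aff III-2×III-1: nn
⇒ N over [I-1,I-2,II-1,II-2,II-3,II-4,III-1,III-2,IV-1]: 34 consistent
Z/I-1 ? ·: ZZ|Zz|zz
Z/I-2 ? ·: ZZ|Zz|zz
Z/II-1 ? I-1×I-2: ZZ|Zz|zz
Z/II-2 un ·: ZZ|Zz
Z/II-3 un I-1×I-2: ZZ|Zz
Z/II-4 un I-1×I-2: ZZ|Zz
Z/III-1 un II-2×II-1: ZZ|Zz
Z/III-2 ? ·: ZZ|Zz|zz
Z/IV-1 ? III-2×III-1: ZZ|Zz|zz
⇒ Z over [I-1,I-2,II-1,II-2,II-3,II-4,III-1,III-2,IV-1]: 631 consistent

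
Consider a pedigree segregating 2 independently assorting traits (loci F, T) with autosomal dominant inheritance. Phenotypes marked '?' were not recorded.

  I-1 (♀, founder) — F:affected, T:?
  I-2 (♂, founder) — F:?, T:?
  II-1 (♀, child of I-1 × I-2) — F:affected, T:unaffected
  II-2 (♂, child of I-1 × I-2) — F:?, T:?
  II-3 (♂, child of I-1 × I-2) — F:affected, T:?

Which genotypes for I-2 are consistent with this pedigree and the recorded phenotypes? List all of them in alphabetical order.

I-2 ∈ {FF Tt, FF tt, Ff Tt, Ff tt, ff Tt, ff tt}

F/I-1 aff ·: Ff|FF
F/I-2 ? ·: ff|Ff|FF
F/II-1 aff I-1×I-2: Ff|FF
F/II-2 ? I-1×I-2: ff|Ff|FF
F/II-3 aff I-1×I-2: Ff|FF
⇒ F over [I-1,I-2,II-1,II-2,II-3]: 32 consistent
T/I-1 ? ·: tt|Tt
T/I-2 ? ·: tt|Tt
T/II-1 un I-1×I-2: tt
T/II-2 ? I-1×I-2: tt|Tt|TT
T/II-3 ? I-1×I-2: tt|Tt|TT
⇒ T over [I-1,I-2,II-1,II-2,II-3]: 18 consistent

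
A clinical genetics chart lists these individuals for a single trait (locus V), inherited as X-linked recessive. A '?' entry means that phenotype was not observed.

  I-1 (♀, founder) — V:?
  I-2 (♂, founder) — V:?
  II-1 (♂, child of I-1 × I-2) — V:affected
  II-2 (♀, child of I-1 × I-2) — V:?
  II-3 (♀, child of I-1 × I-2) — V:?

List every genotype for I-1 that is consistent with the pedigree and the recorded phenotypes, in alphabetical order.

I-1 ∈ {X^VX^v, X^vX^v}

V/I-1 ? ·: X^VX^v|X^vX^v
V/I-2 ? ·: X^VY|X^vY
V/II-1 aff I-1×I-2: X^vY
V/II-2 ? I-1×I-2: X^VX^V|X^VX^v|X^vX^v
V/II-3 ? I-1×I-2: X^VX^V|X^VX^v|X^vX^v
⇒ V over [I-1,I-2,II-1,II-2,II-3]: 10 consistent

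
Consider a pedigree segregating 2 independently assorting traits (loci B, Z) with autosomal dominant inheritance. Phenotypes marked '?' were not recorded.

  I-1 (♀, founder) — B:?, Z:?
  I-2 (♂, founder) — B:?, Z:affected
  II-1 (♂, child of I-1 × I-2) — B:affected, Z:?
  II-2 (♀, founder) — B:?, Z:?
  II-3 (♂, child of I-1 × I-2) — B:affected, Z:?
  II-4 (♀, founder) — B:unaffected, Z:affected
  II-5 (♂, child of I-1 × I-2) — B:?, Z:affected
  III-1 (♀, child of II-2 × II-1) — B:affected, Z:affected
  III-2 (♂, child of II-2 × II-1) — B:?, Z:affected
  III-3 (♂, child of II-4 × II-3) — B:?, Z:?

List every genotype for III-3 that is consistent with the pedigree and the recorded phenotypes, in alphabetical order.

B/I-1 ? ·: bb|Bb|BB
B/I-2 ? ·: bb|Bb|BB
B/II-1 aff I-1×I-2: Bb|BB
B/II-2 ? ·: bb|Bb|BB
B/II-3 aff I-1×I-2: Bb|BB
B/II-4 un ·: bb
B/II-5 ? I-1×I-2: bb|Bb|BB
B/III-1 aff II-2×II-1: Bb|BB
B/III-2 ? II-2×II-1: bb|Bb|BB
B/III-3 ? II-4×II-3: bb|Bb
⇒ B over [I-1,I-2,II-1,II-2,II-3,II-4,II-5,III-1,III-2,III-3]: 528 consistent
Z/I-1 ? ·: zz|Zz|ZZ
Z/I-2 aff ·: Zz|ZZ
Z/II-1 ? I-1×I-2: zz|Zz|ZZ
Z/II-2 ? ·: zz|Zz|ZZ
Z/II-3 ? I-1×I-2: zz|Zz|ZZ
Z/II-4 aff ·: Zz|ZZ
Z/II-5 aff I-1×I-2: Zz|ZZ
Z/III-1 aff II-2×II-1: Zz|ZZ
Z/III-2 aff II-2×II-1: Zz|ZZ
Z/III-3 ? II-4×II-3: zz|Zz|ZZ
⇒ Z over [I-1,I-2,II-1,II-2,II-3,II-4,II-5,III-1,III-2,III-3]: 1005 consistent

III-3 ∈ {Bb ZZ, Bb Zz, Bb zz, bb ZZ, bb Zz, bb zz}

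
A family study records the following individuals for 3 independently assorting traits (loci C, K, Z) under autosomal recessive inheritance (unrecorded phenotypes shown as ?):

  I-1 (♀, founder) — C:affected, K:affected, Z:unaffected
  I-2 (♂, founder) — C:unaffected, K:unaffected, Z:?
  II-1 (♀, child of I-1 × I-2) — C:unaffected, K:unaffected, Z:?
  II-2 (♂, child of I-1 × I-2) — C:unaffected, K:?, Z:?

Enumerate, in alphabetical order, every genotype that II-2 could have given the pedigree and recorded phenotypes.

C/I-1 aff ·: cc
C/I-2 un ·: CC|Cc
C/II-1 un I-1×I-2: Cc
C/II-2 un I-1×I-2: Cc
⇒ C over [I-1,I-2,II-1,II-2]: 2 consistent
K/I-1 aff ·: kk
K/I-2 un ·: KK|Kk
K/II-1 un I-1×I-2: Kk
K/II-2 ? I-1×I-2: Kk|kk
⇒ K over [I-1,I-2,II-1,II-2]: 3 consistent
Z/I-1 un ·: ZZ|Zz
Z/I-2 ? ·: ZZ|Zz|zz
Z/II-1 ? I-1×I-2: ZZ|Zz|zz
Z/II-2 ? I-1×I-2: ZZ|Zz|zz
⇒ Z over [I-1,I-2,II-1,II-2]: 23 consistent

II-2 ∈ {Cc Kk ZZ, Cc Kk Zz, Cc Kk zz, Cc kk ZZ, Cc kk Zz, Cc kk zz}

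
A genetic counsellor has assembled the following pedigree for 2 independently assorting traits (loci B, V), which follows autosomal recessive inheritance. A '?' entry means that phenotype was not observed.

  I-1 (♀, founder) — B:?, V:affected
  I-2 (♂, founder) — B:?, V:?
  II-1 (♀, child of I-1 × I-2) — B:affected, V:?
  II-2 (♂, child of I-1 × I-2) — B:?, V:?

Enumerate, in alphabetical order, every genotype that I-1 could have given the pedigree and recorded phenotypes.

B/I-1 ? ·: Bb|bb
B/I-2 ? ·: Bb|bb
B/II-1 aff I-1×I-2: bb
B/II-2 ? I-1×I-2: BB|Bb|bb
⇒ B over [I-1,I-2,II-1,II-2]: 8 consistent
V/I-1 aff ·: vv
V/I-2 ? ·: VV|Vv|vv
V/II-1 ? I-1×I-2: Vv|vv
V/II-2 ? I-1×I-2: Vv|vv
⇒ V over [I-1,I-2,II-1,II-2]: 6 consistent

I-1 ∈ {Bb vv, bb vv}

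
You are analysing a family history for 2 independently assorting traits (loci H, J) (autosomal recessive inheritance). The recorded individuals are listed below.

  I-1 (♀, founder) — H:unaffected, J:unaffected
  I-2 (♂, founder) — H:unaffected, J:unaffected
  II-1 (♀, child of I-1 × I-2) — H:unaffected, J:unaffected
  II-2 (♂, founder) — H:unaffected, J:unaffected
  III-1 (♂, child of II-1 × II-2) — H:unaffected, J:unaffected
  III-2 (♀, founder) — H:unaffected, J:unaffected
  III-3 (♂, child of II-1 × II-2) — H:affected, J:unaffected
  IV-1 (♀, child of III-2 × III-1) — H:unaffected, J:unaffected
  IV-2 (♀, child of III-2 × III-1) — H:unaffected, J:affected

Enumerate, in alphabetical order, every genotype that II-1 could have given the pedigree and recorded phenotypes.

H/I-1 un ·: HH|Hh
H/I-2 un ·: HH|Hh
H/II-1 un I-1×I-2: Hh
H/II-2 un ·: Hh
H/III-1 un II-1×II-2: HH|Hh
H/III-2 un ·: HH|Hh
H/III-3 aff II-1×II-2: hh
H/IV-1 un III-2×III-1: HH|Hh
H/IV-2 un III-2×III-1: HH|Hh
⇒ H over [I-1,I-2,II-1,II-2,III-1,III-2,III-3,IV-1,IV-2]: 39 consistent
J/I-1 un ·: JJ|Jj
J/I-2 un ·: JJ|Jj
J/II-1 un I-1×I-2: JJ|Jj
J/II-2 un ·: JJ|Jj
J/III-1 un II-1×II-2: Jj
J/III-2 un ·: Jj
J/III-3 un II-1×II-2: JJ|Jj
J/IV-1 un III-2×III-1: JJ|Jj
J/IV-2 aff III-2×III-1: jj
⇒ J over [I-1,I-2,II-1,II-2,III-1,III-2,III-3,IV-1,IV-2]: 40 consistent

II-1 ∈ {Hh JJ, Hh Jj}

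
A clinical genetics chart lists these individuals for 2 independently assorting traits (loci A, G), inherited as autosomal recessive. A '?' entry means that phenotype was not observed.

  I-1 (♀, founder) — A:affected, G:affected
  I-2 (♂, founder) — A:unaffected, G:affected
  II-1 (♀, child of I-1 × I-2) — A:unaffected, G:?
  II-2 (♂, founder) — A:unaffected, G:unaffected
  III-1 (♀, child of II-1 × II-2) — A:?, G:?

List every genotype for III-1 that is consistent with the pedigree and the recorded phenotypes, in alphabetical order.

III-1 ∈ {AA Gg, AA gg, Aa Gg, Aa gg, aa Gg, aa gg}

A/I-1 aff ·: aa
A/I-2 un ·: AA|Aa
A/II-1 un I-1×I-2: Aa
A/II-2 un ·: AA|Aa
A/III-1 ? II-1×II-2: AA|Aa|aa
⇒ A over [I-1,I-2,II-1,II-2,III-1]: 10 consistent
G/I-1 aff ·: gg
G/I-2 aff ·: gg
G/II-1 ? I-1×I-2: gg
G/II-2 un ·: GG|Gg
G/III-1 ? II-1×II-2: Gg|gg
⇒ G over [I-1,I-2,II-1,II-2,III-1]: 3 consistent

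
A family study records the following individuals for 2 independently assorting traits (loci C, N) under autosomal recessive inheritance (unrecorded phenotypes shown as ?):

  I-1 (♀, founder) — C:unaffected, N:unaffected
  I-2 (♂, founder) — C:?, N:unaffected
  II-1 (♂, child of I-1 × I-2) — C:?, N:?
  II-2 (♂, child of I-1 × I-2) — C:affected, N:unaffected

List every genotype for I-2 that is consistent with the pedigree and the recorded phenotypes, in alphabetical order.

C/I-1 un ·: Cc
C/I-2 ? ·: Cc|cc
C/II-1 ? I-1×I-2: CC|Cc|cc
C/II-2 aff I-1×I-2: cc
⇒ C over [I-1,I-2,II-1,II-2]: 5 consistent
N/I-1 un ·: NN|Nn
N/I-2 un ·: NN|Nn
N/II-1 ? I-1×I-2: NN|Nn|nn
N/II-2 un I-1×I-2: NN|Nn
⇒ N over [I-1,I-2,II-1,II-2]: 15 consistent

I-2 ∈ {Cc NN, Cc Nn, cc NN, cc Nn}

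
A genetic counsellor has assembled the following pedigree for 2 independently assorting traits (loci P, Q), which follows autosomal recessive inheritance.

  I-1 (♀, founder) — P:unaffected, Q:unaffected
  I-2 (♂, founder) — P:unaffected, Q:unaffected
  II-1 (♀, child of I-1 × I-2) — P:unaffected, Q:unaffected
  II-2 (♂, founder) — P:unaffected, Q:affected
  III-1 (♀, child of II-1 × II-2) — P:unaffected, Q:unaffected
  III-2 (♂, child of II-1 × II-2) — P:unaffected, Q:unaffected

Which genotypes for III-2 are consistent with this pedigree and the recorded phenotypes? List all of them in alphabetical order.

P/I-1 un ·: PP|Pp
P/I-2 un ·: PP|Pp
P/II-1 un I-1×I-2: PP|Pp
P/II-2 un ·: PP|Pp
P/III-1 un II-1×II-2: PP|Pp
P/III-2 un II-1×II-2: PP|Pp
⇒ P over [I-1,I-2,II-1,II-2,III-1,III-2]: 44 consistent
Q/I-1 un ·: QQ|Qq
Q/I-2 un ·: QQ|Qq
Q/II-1 un I-1×I-2: QQ|Qq
Q/II-2 aff ·: qq
Q/III-1 un II-1×II-2: Qq
Q/III-2 un II-1×II-2: Qq
⇒ Q over [I-1,I-2,II-1,II-2,III-1,III-2]: 7 consistent

III-2 ∈ {PP Qq, Pp Qq}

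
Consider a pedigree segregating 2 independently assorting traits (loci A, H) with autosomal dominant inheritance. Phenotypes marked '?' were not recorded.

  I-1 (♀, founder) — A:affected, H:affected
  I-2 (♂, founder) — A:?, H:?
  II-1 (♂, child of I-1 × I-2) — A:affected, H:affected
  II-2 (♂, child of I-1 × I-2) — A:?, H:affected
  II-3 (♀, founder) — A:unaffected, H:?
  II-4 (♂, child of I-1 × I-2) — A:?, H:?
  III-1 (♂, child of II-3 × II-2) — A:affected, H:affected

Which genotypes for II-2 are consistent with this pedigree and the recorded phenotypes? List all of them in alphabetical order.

A/I-1 aff ·: Aa|AA
A/I-2 ? ·: aa|Aa|AA
A/II-1 aff I-1×I-2: Aa|AA
A/II-2 ? I-1×I-2: Aa|AA
A/II-3 un ·: aa
A/II-4 ? I-1×I-2: aa|Aa|AA
A/III-1 aff II-3×II-2: Aa
⇒ A over [I-1,I-2,II-1,II-2,II-3,II-4,III-1]: 32 consistent
H/I-1 aff ·: Hh|HH
H/I-2 ? ·: hh|Hh|HH
H/II-1 aff I-1×I-2: Hh|HH
H/II-2 aff I-1×I-2: Hh|HH
H/II-3 ? ·: hh|Hh|HH
H/II-4 ? I-1×I-2: hh|Hh|HH
H/III-1 aff II-3×II-2: Hh|HH
⇒ H over [I-1,I-2,II-1,II-2,II-3,II-4,III-1]: 145 consistent

II-2 ∈ {AA HH, AA Hh, Aa HH, Aa Hh}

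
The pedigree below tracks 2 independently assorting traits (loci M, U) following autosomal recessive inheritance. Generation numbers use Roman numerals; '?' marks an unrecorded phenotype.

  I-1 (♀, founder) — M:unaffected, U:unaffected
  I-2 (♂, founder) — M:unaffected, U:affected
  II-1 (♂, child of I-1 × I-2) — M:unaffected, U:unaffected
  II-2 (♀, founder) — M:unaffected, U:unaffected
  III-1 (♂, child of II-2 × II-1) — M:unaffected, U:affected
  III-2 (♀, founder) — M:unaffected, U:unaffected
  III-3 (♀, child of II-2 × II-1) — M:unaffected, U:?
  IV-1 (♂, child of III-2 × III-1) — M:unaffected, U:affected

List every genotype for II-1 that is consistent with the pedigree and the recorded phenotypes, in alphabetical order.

II-1 ∈ {MM Uu, Mm Uu}

M/I-1 un ·: MM|Mm
M/I-2 un ·: MM|Mm
M/II-1 un I-1×I-2: MM|Mm
M/II-2 un ·: MM|Mm
M/III-1 un II-2×II-1: MM|Mm
M/III-2 un ·: MM|Mm
M/III-3 un II-2×II-1: MM|Mm
M/IV-1 un III-2×III-1: MM|Mm
⇒ M over [I-1,I-2,II-1,II-2,III-1,III-2,III-3,IV-1]: 152 consistent
U/I-1 un ·: UU|Uu
U/I-2 aff ·: uu
U/II-1 un I-1×I-2: Uu
U/II-2 un ·: Uu
U/III-1 aff II-2×II-1: uu
U/III-2 un ·: Uu
U/III-3 ? II-2×II-1: UU|Uu|uu
U/IV-1 aff III-2×III-1: uu
⇒ U over [I-1,I-2,II-1,II-2,III-1,III-2,III-3,IV-1]: 6 consistent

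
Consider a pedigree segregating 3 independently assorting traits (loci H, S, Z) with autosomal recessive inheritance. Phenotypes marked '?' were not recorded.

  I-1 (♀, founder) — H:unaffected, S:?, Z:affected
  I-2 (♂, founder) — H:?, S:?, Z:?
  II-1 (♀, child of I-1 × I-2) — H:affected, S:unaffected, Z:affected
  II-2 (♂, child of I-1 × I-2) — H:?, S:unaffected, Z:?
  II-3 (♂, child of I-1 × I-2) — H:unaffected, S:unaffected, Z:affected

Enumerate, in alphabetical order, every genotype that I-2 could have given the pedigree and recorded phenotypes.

I-2 ∈ {Hh SS Zz, Hh SS zz, Hh Ss Zz, Hh Ss zz, Hh ss Zz, Hh ss zz, hh SS Zz, hh SS zz, hh Ss Zz, hh Ss zz, hh ss Zz, hh ss zz}

H/I-1 un ·: Hh
H/I-2 ? ·: Hh|hh
H/II-1 aff I-1×I-2: hh
H/II-2 ? I-1×I-2: HH|Hh|hh
H/II-3 un I-1×I-2: HH|Hh
⇒ H over [I-1,I-2,II-1,II-2,II-3]: 8 consistent
S/I-1 ? ·: SS|Ss|ss
S/I-2 ? ·: SS|Ss|ss
S/II-1 un I-1×I-2: SS|Ss
S/II-2 un I-1×I-2: SS|Ss
S/II-3 un I-1×I-2: SS|Ss
⇒ S over [I-1,I-2,II-1,II-2,II-3]: 29 consistent
Z/I-1 aff ·: zz
Z/I-2 ? ·: Zz|zz
Z/II-1 aff I-1×I-2: zz
Z/II-2 ? I-1×I-2: Zz|zz
Z/II-3 aff I-1×I-2: zz
⇒ Z over [I-1,I-2,II-1,II-2,II-3]: 3 consistent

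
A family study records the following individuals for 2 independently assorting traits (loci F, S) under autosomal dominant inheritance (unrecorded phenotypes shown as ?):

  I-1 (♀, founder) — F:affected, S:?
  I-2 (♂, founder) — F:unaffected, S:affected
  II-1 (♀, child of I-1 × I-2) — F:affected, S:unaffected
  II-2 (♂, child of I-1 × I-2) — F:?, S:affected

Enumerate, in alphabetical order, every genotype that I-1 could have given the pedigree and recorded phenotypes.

I-1 ∈ {FF Ss, FF ss, Ff Ss, Ff ss}

F/I-1 aff ·: Ff|FF
F/I-2 un ·: ff
F/II-1 aff I-1×I-2: Ff
F/II-2 ? I-1×I-2: ff|Ff
⇒ F over [I-1,I-2,II-1,II-2]: 3 consistent
S/I-1 ? ·: ss|Ss
S/I-2 aff ·: Ss
S/II-1 un I-1×I-2: ss
S/II-2 aff I-1×I-2: Ss|SS
⇒ S over [I-1,I-2,II-1,II-2]: 3 consistent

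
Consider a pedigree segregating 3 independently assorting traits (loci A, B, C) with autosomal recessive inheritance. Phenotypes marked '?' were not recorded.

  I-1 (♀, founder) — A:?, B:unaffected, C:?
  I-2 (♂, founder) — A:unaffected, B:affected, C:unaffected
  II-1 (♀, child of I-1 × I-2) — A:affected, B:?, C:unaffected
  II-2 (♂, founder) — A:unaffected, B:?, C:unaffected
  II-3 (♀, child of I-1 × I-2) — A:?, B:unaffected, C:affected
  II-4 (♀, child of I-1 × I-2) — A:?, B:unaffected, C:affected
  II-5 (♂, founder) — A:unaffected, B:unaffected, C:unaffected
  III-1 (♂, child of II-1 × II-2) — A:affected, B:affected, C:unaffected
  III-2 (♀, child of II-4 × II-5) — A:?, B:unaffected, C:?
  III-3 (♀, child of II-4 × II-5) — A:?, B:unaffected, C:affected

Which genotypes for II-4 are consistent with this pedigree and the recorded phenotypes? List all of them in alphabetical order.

II-4 ∈ {AA Bb cc, Aa Bb cc, aa Bb cc}

A/I-1 ? ·: Aa|aa
A/I-2 un ·: Aa
A/II-1 aff I-1×I-2: aa
A/II-2 un ·: Aa
A/II-3 ? I-1×I-2: AA|Aa|aa
A/II-4 ? I-1×I-2: AA|Aa|aa
A/II-5 un ·: AA|Aa
A/III-1 aff II-1×II-2: aa
A/III-2 ? II-4×II-5: AA|Aa|aa
A/III-3 ? II-4×II-5: AA|Aa|aa
⇒ A over [I-1,I-2,II-1,II-2,II-3,II-4,II-5,III-1,III-2,III-3]: 105 consistent
B/I-1 un ·: BB|Bb
B/I-2 aff ·: bb
B/II-1 ? I-1×I-2: Bb|bb
B/II-2 ? ·: Bb|bb
B/II-3 un I-1×I-2: Bb
B/II-4 un I-1×I-2: Bb
B/II-5 un ·: BB|Bb
B/III-1 aff II-1×II-2: bb
B/III-2 un II-4×II-5: BB|Bb
B/III-3 un II-4×II-5: BB|Bb
⇒ B over [I-1,I-2,II-1,II-2,II-3,II-4,II-5,III-1,III-2,III-3]: 48 consistent
C/I-1 ? ·: Cc|cc
C/I-2 un ·: Cc
C/II-1 un I-1×I-2: CC|Cc
C/II-2 un ·: CC|Cc
C/II-3 aff I-1×I-2: cc
C/II-4 aff I-1×I-2: cc
C/II-5 un ·: Cc
C/III-1 un II-1×II-2: CC|Cc
C/III-2 ? II-4×II-5: Cc|cc
C/III-3 aff II-4×II-5: cc
⇒ C over [I-1,I-2,II-1,II-2,II-3,II-4,II-5,III-1,III-2,III-3]: 22 consistent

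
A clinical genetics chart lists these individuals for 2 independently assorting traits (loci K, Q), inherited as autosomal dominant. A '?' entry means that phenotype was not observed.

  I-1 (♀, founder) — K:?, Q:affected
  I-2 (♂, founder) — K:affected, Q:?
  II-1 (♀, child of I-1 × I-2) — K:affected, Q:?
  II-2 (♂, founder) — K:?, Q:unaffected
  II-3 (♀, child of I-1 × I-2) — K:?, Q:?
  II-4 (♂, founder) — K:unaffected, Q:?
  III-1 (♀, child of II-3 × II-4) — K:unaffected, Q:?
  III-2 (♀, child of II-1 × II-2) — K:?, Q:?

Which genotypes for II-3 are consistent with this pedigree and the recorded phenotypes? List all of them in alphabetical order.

K/I-1 ? ·: kk|Kk|KK
K/I-2 aff ·: Kk|KK
K/II-1 aff I-1×I-2: Kk|KK
K/II-2 ? ·: kk|Kk|KK
K/II-3 ? I-1×I-2: kk|Kk
K/II-4 un ·: kk
K/III-1 un II-3×II-4: kk
K/III-2 ? II-1×II-2: kk|Kk|KK
⇒ K over [I-1,I-2,II-1,II-2,II-3,II-4,III-1,III-2]: 65 consistent
Q/I-1 aff ·: Qq|QQ
Q/I-2 ? ·: qq|Qq|QQ
Q/II-1 ? I-1×I-2: qq|Qq|QQ
Q/II-2 un ·: qq
Q/II-3 ? I-1×I-2: qq|Qq|QQ
Q/II-4 ? ·: qq|Qq|QQ
Q/III-1 ? II-3×II-4: qq|Qq|QQ
Q/III-2 ? II-1×II-2: qq|Qq
⇒ Q over [I-1,I-2,II-1,II-2,II-3,II-4,III-1,III-2]: 177 consistent

II-3 ∈ {Kk QQ, Kk Qq, Kk qq, kk QQ, kk Qq, kk qq}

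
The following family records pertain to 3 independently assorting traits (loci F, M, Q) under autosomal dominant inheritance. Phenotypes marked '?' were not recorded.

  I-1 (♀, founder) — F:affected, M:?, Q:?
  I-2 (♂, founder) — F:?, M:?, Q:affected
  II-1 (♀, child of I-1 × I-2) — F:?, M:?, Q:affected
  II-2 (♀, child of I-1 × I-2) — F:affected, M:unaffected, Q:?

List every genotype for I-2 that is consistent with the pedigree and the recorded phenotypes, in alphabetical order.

F/I-1 aff ·: Ff|FF
F/I-2 ? ·: ff|Ff|FF
F/II-1 ? I-1×I-2: ff|Ff|FF
F/II-2 aff I-1×I-2: Ff|FF
⇒ F over [I-1,I-2,II-1,II-2]: 18 consistent
M/I-1 ? ·: mm|Mm
M/I-2 ? ·: mm|Mm
M/II-1 ? I-1×I-2: mm|Mm|MM
M/II-2 un I-1×I-2: mm
⇒ M over [I-1,I-2,II-1,II-2]: 8 consistent
Q/I-1 ? ·: qq|Qq|QQ
Q/I-2 aff ·: Qq|QQ
Q/II-1 aff I-1×I-2: Qq|QQ
Q/II-2 ? I-1×I-2: qq|Qq|QQ
⇒ Q over [I-1,I-2,II-1,II-2]: 18 consistent

I-2 ∈ {FF Mm QQ, FF Mm Qq, FF mm QQ, FF mm Qq, Ff Mm QQ, Ff Mm Qq, Ff mm QQ, Ff mm Qq, ff Mm QQ, ff Mm Qq, ff mm QQ, ff mm Qq}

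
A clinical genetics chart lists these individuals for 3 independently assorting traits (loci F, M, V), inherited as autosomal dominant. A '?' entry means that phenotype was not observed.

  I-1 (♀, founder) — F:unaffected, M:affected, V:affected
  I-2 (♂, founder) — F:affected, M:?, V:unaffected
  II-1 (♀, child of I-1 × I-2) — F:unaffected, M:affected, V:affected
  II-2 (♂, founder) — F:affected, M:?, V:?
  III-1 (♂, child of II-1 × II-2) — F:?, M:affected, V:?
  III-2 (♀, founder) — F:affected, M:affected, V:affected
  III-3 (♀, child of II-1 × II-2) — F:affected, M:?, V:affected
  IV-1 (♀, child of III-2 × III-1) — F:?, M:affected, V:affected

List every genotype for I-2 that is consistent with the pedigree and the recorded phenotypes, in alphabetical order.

F/I-1 un ·: ff
F/I-2 aff ·: Ff
F/II-1 un I-1×I-2: ff
F/II-2 aff ·: Ff|FF
F/III-1 ? II-1×II-2: ff|Ff
F/III-2 aff ·: Ff|FF
F/III-3 aff II-1×II-2: Ff
F/IV-1 ? III-2×III-1: ff|Ff|FF
⇒ F over [I-1,I-2,II-1,II-2,III-1,III-2,III-3,IV-1]: 13 consistent
M/I-1 aff ·: Mm|MM
M/I-2 ? ·: mm|Mm|MM
M/II-1 aff I-1×I-2: Mm|MM
M/II-2 ? ·: mm|Mm|MM
M/III-1 aff II-1×II-2: Mm|MM
M/III-2 aff ·: Mm|MM
M/III-3 ? II-1×II-2: mm|Mm|MM
M/IV-1 aff III-2×III-1: Mm|MM
⇒ M over [I-1,I-2,II-1,II-2,III-1,III-2,III-3,IV-1]: 299 consistent
V/I-1 aff ·: Vv|VV
V/I-2 un ·: vv
V/II-1 aff I-1×I-2: Vv
V/II-2 ? ·: vv|Vv|VV
V/III-1 ? II-1×II-2: vv|Vv|VV
V/III-2 aff ·: Vv|VV
V/III-3 aff II-1×II-2: Vv|VV
V/IV-1 aff III-2×III-1: Vv|VV
⇒ V over [I-1,I-2,II-1,II-2,III-1,III-2,III-3,IV-1]: 76 consistent

I-2 ∈ {Ff MM vv, Ff Mm vv, Ff mm vv}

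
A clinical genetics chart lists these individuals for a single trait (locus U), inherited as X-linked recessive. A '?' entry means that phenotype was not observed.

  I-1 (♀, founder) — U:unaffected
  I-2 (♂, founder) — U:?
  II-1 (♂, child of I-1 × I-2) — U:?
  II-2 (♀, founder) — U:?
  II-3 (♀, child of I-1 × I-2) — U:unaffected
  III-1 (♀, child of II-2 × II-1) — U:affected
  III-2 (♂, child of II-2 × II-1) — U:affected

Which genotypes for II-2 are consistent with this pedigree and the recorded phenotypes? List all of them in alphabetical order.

II-2 ∈ {X^UX^u, X^uX^u}

U/I-1 un ·: X^UX^u
U/I-2 ? ·: X^UY|X^uY
U/II-1 ? I-1×I-2: X^uY
U/II-2 ? ·: X^UX^u|X^uX^u
U/II-3 un I-1×I-2: X^UX^U|X^UX^u
U/III-1 aff II-2×II-1: X^uX^u
U/III-2 aff II-2×II-1: X^uY
⇒ U over [I-1,I-2,II-1,II-2,II-3,III-1,III-2]: 6 consistent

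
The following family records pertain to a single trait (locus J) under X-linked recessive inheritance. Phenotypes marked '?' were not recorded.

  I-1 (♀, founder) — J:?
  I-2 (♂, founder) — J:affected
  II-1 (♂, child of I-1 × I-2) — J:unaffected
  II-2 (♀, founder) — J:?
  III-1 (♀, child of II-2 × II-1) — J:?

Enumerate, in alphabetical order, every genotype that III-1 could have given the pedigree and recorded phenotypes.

J/I-1 ? ·: X^JX^J|X^JX^j
J/I-2 aff ·: X^jY
J/II-1 un I-1×I-2: X^JY
J/II-2 ? ·: X^JX^J|X^JX^j|X^jX^j
J/III-1 ? II-2×II-1: X^JX^J|X^JX^j
⇒ J over [I-1,I-2,II-1,II-2,III-1]: 8 consistent

III-1 ∈ {X^JX^J, X^JX^j}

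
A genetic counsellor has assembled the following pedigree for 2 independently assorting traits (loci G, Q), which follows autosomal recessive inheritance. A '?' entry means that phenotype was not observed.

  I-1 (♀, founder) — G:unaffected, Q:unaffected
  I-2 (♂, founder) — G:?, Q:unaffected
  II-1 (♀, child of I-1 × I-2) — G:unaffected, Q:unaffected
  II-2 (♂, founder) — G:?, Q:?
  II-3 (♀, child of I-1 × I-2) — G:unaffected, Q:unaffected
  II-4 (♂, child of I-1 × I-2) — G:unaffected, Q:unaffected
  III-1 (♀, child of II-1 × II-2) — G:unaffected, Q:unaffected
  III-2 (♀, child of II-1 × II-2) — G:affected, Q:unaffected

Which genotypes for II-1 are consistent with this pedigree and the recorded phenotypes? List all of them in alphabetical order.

II-1 ∈ {Gg QQ, Gg Qq}

G/I-1 un ·: GG|Gg
G/I-2 ? ·: GG|Gg|gg
G/II-1 un I-1×I-2: Gg
G/II-2 ? ·: Gg|gg
G/II-3 un I-1×I-2: GG|Gg
G/II-4 un I-1×I-2: GG|Gg
G/III-1 un II-1×II-2: GG|Gg
G/III-2 aff II-1×II-2: gg
⇒ G over [I-1,I-2,II-1,II-2,II-3,II-4,III-1,III-2]: 42 consistent
Q/I-1 un ·: QQ|Qq
Q/I-2 un ·: QQ|Qq
Q/II-1 un I-1×I-2: QQ|Qq
Q/II-2 ? ·: QQ|Qq|qq
Q/II-3 un I-1×I-2: QQ|Qq
Q/II-4 un I-1×I-2: QQ|Qq
Q/III-1 un II-1×II-2: QQ|Qq
Q/III-2 un II-1×II-2: QQ|Qq
⇒ Q over [I-1,I-2,II-1,II-2,II-3,II-4,III-1,III-2]: 186 consistent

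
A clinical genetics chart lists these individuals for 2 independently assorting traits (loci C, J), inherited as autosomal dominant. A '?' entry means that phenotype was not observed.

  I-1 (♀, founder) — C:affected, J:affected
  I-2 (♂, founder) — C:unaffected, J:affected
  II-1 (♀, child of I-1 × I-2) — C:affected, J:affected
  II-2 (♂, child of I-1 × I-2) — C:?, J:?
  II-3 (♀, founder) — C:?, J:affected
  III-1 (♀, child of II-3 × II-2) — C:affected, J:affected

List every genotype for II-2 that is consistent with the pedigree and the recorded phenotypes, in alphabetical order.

C/I-1 aff ·: Cc|CC
C/I-2 un ·: cc
C/II-1 aff I-1×I-2: Cc
C/II-2 ? I-1×I-2: cc|Cc
C/II-3 ? ·: cc|Cc|CC
C/III-1 aff II-3×II-2: Cc|CC
⇒ C over [I-1,I-2,II-1,II-2,II-3,III-1]: 12 consistent
J/I-1 aff ·: Jj|JJ
J/I-2 aff ·: Jj|JJ
J/II-1 aff I-1×I-2: Jj|JJ
J/II-2 ? I-1×I-2: jj|Jj|JJ
J/II-3 aff ·: Jj|JJ
J/III-1 aff II-3×II-2: Jj|JJ
⇒ J over [I-1,I-2,II-1,II-2,II-3,III-1]: 49 consistent

II-2 ∈ {Cc JJ, Cc Jj, Cc jj, cc JJ, cc Jj, cc jj}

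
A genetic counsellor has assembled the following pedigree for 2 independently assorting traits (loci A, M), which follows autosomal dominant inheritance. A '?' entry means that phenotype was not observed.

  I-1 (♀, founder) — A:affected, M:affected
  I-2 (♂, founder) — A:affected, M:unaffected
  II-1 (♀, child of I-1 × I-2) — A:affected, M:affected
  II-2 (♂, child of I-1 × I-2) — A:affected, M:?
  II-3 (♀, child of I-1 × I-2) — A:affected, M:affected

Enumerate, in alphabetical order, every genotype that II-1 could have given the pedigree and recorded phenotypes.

A/I-1 aff ·: Aa|AA
A/I-2 aff ·: Aa|AA
A/II-1 aff I-1×I-2: Aa|AA
A/II-2 aff I-1×I-2: Aa|AA
A/II-3 aff I-1×I-2: Aa|AA
⇒ A over [I-1,I-2,II-1,II-2,II-3]: 25 consistent
M/I-1 aff ·: Mm|MM
M/I-2 un ·: mm
M/II-1 aff I-1×I-2: Mm
M/II-2 ? I-1×I-2: mm|Mm
M/II-3 aff I-1×I-2: Mm
⇒ M over [I-1,I-2,II-1,II-2,II-3]: 3 consistent

II-1 ∈ {AA Mm, Aa Mm}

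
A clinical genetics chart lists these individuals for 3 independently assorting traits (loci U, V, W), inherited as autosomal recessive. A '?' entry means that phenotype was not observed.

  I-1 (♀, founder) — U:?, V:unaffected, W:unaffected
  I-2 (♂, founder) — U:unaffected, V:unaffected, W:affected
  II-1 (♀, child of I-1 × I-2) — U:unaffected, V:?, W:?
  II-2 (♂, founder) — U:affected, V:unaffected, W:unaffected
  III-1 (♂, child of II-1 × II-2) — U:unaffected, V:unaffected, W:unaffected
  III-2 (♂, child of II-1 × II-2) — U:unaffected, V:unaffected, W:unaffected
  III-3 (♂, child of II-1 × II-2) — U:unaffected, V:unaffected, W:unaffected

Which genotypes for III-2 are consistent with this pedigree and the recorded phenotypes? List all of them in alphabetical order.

III-2 ∈ {Uu VV WW, Uu VV Ww, Uu Vv WW, Uu Vv Ww}

U/I-1 ? ·: UU|Uu|uu
U/I-2 un ·: UU|Uu
U/II-1 un I-1×I-2: UU|Uu
U/II-2 aff ·: uu
U/III-1 un II-1×II-2: Uu
U/III-2 un II-1×II-2: Uu
U/III-3 un II-1×II-2: Uu
⇒ U over [I-1,I-2,II-1,II-2,III-1,III-2,III-3]: 9 consistent
V/I-1 un ·: VV|Vv
V/I-2 un ·: VV|Vv
V/II-1 ? I-1×I-2: VV|Vv|vv
V/II-2 un ·: VV|Vv
V/III-1 un II-1×II-2: VV|Vv
V/III-2 un II-1×II-2: VV|Vv
V/III-3 un II-1×II-2: VV|Vv
⇒ V over [I-1,I-2,II-1,II-2,III-1,III-2,III-3]: 86 consistent
W/I-1 un ·: WW|Ww
W/I-2 aff ·: ww
W/II-1 ? I-1×I-2: Ww|ww
W/II-2 un ·: WW|Ww
W/III-1 un II-1×II-2: WW|Ww
W/III-2 un II-1×II-2: WW|Ww
W/III-3 un II-1×II-2: WW|Ww
⇒ W over [I-1,I-2,II-1,II-2,III-1,III-2,III-3]: 34 consistent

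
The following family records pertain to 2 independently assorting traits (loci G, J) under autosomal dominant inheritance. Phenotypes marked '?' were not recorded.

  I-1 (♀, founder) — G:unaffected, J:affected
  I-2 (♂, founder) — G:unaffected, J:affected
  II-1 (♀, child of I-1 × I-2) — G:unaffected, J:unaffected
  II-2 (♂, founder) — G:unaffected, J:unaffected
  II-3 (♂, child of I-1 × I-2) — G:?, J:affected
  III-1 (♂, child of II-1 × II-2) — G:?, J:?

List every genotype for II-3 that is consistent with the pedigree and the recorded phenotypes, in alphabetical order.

II-3 ∈ {gg JJ, gg Jj}

G/I-1 un ·: gg
G/I-2 un ·: gg
G/II-1 un I-1×I-2: gg
G/II-2 un ·: gg
G/II-3 ? I-1×I-2: gg
G/III-1 ? II-1×II-2: gg
⇒ G over [I-1,I-2,II-1,II-2,II-3,III-1]: 1 consistent
J/I-1 aff ·: Jj
J/I-2 aff ·: Jj
J/II-1 un I-1×I-2: jj
J/II-2 un ·: jj
J/II-3 aff I-1×I-2: Jj|JJ
J/III-1 ? II-1×II-2: jj
⇒ J over [I-1,I-2,II-1,II-2,II-3,III-1]: 2 consistent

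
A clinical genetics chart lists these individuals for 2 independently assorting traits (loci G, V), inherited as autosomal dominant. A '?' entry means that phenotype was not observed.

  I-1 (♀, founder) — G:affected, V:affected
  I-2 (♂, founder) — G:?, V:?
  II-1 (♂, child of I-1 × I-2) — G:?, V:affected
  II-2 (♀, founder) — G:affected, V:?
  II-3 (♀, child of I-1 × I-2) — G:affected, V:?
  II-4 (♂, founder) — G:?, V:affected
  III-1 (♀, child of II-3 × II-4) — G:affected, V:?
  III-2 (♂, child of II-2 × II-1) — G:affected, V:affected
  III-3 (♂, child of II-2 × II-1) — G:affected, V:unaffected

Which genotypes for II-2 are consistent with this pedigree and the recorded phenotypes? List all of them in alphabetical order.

G/I-1 aff ·: Gg|GG
G/I-2 ? ·: gg|Gg|GG
G/II-1 ? I-1×I-2: gg|Gg|GG
G/II-2 aff ·: Gg|GG
G/II-3 aff I-1×I-2: Gg|GG
G/II-4 ? ·: gg|Gg|GG
G/III-1 aff II-3×II-4: Gg|GG
G/III-2 aff II-2×II-1: Gg|GG
G/III-3 aff II-2×II-1: Gg|GG
⇒ G over [I-1,I-2,II-1,II-2,II-3,II-4,III-1,III-2,III-3]: 479 consistent
V/I-1 aff ·: Vv|VV
V/I-2 ? ·: vv|Vv|VV
V/II-1 aff I-1×I-2: Vv
V/II-2 ? ·: vv|Vv
V/II-3 ? I-1×I-2: vv|Vv|VV
V/II-4 aff ·: Vv|VV
V/III-1 ? II-3×II-4: vv|Vv|VV
V/III-2 aff II-2×II-1: Vv|VV
V/III-3 un II-2×II-1: vv
⇒ V over [I-1,I-2,II-1,II-2,II-3,II-4,III-1,III-2,III-3]: 120 consistent

II-2 ∈ {GG Vv, GG vv, Gg Vv, Gg vv}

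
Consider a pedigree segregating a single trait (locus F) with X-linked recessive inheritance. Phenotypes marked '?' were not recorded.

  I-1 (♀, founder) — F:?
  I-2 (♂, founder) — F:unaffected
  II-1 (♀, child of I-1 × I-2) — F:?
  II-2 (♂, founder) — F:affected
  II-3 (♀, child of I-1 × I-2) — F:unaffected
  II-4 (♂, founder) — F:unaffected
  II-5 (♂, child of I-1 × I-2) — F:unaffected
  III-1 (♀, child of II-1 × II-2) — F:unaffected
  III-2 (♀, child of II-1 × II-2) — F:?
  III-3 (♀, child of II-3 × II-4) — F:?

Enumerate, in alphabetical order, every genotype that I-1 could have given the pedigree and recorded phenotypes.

F/I-1 ? ·: X^FX^F|X^FX^f
F/I-2 un ·: X^FY
F/II-1 ? I-1×I-2: X^FX^F|X^FX^f
F/II-2 aff ·: X^fY
F/II-3 un I-1×I-2: X^FX^F|X^FX^f
F/II-4 un ·: X^FY
F/II-5 un I-1×I-2: X^FY
F/III-1 un II-1×II-2: X^FX^f
F/III-2 ? II-1×II-2: X^FX^f|X^fX^f
F/III-3 ? II-3×II-4: X^FX^F|X^FX^f
⇒ F over [I-1,I-2,II-1,II-2,II-3,II-4,II-5,III-1,III-2,III-3]: 10 consistent

I-1 ∈ {X^FX^F, X^FX^f}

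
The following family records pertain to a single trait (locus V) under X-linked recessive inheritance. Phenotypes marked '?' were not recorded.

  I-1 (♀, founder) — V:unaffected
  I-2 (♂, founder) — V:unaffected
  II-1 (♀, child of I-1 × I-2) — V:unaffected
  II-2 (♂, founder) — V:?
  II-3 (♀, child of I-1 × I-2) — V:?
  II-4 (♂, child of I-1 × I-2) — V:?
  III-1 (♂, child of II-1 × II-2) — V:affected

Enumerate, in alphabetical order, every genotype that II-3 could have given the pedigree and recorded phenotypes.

II-3 ∈ {X^VX^V, X^VX^v}

V/I-1 un ·: X^VX^v
V/I-2 un ·: X^VY
V/II-1 un I-1×I-2: X^VX^v
V/II-2 ? ·: X^VY|X^vY
V/II-3 ? I-1×I-2: X^VX^V|X^VX^v
V/II-4 ? I-1×I-2: X^VY|X^vY
V/III-1 aff II-1×II-2: X^vY
⇒ V over [I-1,I-2,II-1,II-2,II-3,II-4,III-1]: 8 consistent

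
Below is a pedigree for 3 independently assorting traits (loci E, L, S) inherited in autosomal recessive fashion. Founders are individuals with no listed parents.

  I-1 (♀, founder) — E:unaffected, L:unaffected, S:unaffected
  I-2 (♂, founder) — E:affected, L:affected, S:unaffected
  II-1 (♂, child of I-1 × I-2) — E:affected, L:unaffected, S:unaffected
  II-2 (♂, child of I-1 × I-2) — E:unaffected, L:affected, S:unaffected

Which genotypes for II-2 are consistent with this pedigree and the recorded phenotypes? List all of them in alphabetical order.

E/I-1 un ·: Ee
E/I-2 aff ·: ee
E/II-1 aff I-1×I-2: ee
E/II-2 un I-1×I-2: Ee
⇒ E over [I-1,I-2,II-1,II-2]: 1 consistent
L/I-1 un ·: Ll
L/I-2 aff ·: ll
L/II-1 un I-1×I-2: Ll
L/II-2 aff I-1×I-2: ll
⇒ L over [I-1,I-2,II-1,II-2]: 1 consistent
S/I-1 un ·: SS|Ss
S/I-2 un ·: SS|Ss
S/II-1 un I-1×I-2: SS|Ss
S/II-2 un I-1×I-2: SS|Ss
⇒ S over [I-1,I-2,II-1,II-2]: 13 consistent

II-2 ∈ {Ee ll SS, Ee ll Ss}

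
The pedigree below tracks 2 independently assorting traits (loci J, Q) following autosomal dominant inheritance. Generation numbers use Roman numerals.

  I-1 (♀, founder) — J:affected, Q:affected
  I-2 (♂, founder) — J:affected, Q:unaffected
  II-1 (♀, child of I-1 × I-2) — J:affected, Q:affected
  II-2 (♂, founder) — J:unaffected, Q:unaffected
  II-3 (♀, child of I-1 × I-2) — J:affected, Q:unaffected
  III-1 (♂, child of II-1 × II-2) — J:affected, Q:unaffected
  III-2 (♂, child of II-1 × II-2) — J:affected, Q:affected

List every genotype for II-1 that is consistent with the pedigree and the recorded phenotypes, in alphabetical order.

J/I-1 aff ·: Jj|JJ
J/I-2 aff ·: Jj|JJ
J/II-1 aff I-1×I-2: Jj|JJ
J/II-2 un ·: jj
J/II-3 aff I-1×I-2: Jj|JJ
J/III-1 aff II-1×II-2: Jj
J/III-2 aff II-1×II-2: Jj
⇒ J over [I-1,I-2,II-1,II-2,II-3,III-1,III-2]: 13 consistent
Q/I-1 aff ·: Qq
Q/I-2 un ·: qq
Q/II-1 aff I-1×I-2: Qq
Q/II-2 un ·: qq
Q/II-3 un I-1×I-2: qq
Q/III-1 un II-1×II-2: qq
Q/III-2 aff II-1×II-2: Qq
⇒ Q over [I-1,I-2,II-1,II-2,II-3,III-1,III-2]: 1 consistent

II-1 ∈ {JJ Qq, Jj Qq}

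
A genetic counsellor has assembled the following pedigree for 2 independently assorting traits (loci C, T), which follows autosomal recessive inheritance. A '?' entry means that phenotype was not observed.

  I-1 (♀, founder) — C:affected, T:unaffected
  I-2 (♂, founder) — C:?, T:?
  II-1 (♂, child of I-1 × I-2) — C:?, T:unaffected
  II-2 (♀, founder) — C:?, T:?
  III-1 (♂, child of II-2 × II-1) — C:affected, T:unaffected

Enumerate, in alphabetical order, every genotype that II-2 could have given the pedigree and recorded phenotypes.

II-2 ∈ {Cc TT, Cc Tt, Cc tt, cc TT, cc Tt, cc tt}

C/I-1 aff ·: cc
C/I-2 ? ·: CC|Cc|cc
C/II-1 ? I-1×I-2: Cc|cc
C/II-2 ? ·: Cc|cc
C/III-1 aff II-2×II-1: cc
⇒ C over [I-1,I-2,II-1,II-2,III-1]: 8 consistent
T/I-1 un ·: TT|Tt
T/I-2 ? ·: TT|Tt|tt
T/II-1 un I-1×I-2: TT|Tt
T/II-2 ? ·: TT|Tt|tt
T/III-1 un II-2×II-1: TT|Tt
⇒ T over [I-1,I-2,II-1,II-2,III-1]: 41 consistent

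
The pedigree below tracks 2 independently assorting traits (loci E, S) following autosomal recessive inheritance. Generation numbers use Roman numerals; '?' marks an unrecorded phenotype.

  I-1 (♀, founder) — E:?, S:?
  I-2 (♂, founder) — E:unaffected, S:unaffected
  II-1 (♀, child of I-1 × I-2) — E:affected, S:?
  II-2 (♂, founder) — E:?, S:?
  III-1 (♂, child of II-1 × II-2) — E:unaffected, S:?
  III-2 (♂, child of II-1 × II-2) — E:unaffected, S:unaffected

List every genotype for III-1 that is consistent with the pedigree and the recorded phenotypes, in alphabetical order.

III-1 ∈ {Ee SS, Ee Ss, Ee ss}

E/I-1 ? ·: Ee|ee
E/I-2 un ·: Ee
E/II-1 aff I-1×I-2: ee
E/II-2 ? ·: EE|Ee
E/III-1 un II-1×II-2: Ee
E/III-2 un II-1×II-2: Ee
⇒ E over [I-1,I-2,II-1,II-2,III-1,III-2]: 4 consistent
S/I-1 ? ·: SS|Ss|ss
S/I-2 un ·: SS|Ss
S/II-1 ? I-1×I-2: SS|Ss|ss
S/II-2 ? ·: SS|Ss|ss
S/III-1 ? II-1×II-2: SS|Ss|ss
S/III-2 un II-1×II-2: SS|Ss
⇒ S over [I-1,I-2,II-1,II-2,III-1,III-2]: 90 consistent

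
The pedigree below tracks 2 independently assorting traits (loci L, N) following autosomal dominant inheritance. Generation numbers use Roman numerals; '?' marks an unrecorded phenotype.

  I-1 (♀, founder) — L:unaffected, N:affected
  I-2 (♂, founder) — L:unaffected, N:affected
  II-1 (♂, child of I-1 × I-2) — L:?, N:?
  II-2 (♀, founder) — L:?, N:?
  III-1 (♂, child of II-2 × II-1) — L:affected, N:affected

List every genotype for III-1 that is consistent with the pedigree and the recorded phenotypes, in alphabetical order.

III-1 ∈ {Ll NN, Ll Nn}

L/I-1 un ·: ll
L/I-2 un ·: ll
L/II-1 ? I-1×I-2: ll
L/II-2 ? ·: Ll|LL
L/III-1 aff II-2×II-1: Ll
⇒ L over [I-1,I-2,II-1,II-2,III-1]: 2 consistent
N/I-1 aff ·: Nn|NN
N/I-2 aff ·: Nn|NN
N/II-1 ? I-1×I-2: nn|Nn|NN
N/II-2 ? ·: nn|Nn|NN
N/III-1 aff II-2×II-1: Nn|NN
⇒ N over [I-1,I-2,II-1,II-2,III-1]: 33 consistent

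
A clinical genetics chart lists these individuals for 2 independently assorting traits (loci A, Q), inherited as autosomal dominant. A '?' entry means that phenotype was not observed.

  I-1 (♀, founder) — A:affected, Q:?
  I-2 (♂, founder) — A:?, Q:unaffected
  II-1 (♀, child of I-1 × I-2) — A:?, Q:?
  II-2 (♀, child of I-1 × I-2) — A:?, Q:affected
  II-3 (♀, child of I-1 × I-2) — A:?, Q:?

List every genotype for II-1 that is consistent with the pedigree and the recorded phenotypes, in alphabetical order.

A/I-1 aff ·: Aa|AA
A/I-2 ? ·: aa|Aa|AA
A/II-1 ? I-1×I-2: aa|Aa|AA
A/II-2 ? I-1×I-2: aa|Aa|AA
A/II-3 ? I-1×I-2: aa|Aa|AA
⇒ A over [I-1,I-2,II-1,II-2,II-3]: 53 consistent
Q/I-1 ? ·: Qq|QQ
Q/I-2 un ·: qq
Q/II-1 ? I-1×I-2: qq|Qq
Q/II-2 aff I-1×I-2: Qq
Q/II-3 ? I-1×I-2: qq|Qq
⇒ Q over [I-1,I-2,II-1,II-2,II-3]: 5 consistent

II-1 ∈ {AA Qq, AA qq, Aa Qq, Aa qq, aa Qq, aa qq}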